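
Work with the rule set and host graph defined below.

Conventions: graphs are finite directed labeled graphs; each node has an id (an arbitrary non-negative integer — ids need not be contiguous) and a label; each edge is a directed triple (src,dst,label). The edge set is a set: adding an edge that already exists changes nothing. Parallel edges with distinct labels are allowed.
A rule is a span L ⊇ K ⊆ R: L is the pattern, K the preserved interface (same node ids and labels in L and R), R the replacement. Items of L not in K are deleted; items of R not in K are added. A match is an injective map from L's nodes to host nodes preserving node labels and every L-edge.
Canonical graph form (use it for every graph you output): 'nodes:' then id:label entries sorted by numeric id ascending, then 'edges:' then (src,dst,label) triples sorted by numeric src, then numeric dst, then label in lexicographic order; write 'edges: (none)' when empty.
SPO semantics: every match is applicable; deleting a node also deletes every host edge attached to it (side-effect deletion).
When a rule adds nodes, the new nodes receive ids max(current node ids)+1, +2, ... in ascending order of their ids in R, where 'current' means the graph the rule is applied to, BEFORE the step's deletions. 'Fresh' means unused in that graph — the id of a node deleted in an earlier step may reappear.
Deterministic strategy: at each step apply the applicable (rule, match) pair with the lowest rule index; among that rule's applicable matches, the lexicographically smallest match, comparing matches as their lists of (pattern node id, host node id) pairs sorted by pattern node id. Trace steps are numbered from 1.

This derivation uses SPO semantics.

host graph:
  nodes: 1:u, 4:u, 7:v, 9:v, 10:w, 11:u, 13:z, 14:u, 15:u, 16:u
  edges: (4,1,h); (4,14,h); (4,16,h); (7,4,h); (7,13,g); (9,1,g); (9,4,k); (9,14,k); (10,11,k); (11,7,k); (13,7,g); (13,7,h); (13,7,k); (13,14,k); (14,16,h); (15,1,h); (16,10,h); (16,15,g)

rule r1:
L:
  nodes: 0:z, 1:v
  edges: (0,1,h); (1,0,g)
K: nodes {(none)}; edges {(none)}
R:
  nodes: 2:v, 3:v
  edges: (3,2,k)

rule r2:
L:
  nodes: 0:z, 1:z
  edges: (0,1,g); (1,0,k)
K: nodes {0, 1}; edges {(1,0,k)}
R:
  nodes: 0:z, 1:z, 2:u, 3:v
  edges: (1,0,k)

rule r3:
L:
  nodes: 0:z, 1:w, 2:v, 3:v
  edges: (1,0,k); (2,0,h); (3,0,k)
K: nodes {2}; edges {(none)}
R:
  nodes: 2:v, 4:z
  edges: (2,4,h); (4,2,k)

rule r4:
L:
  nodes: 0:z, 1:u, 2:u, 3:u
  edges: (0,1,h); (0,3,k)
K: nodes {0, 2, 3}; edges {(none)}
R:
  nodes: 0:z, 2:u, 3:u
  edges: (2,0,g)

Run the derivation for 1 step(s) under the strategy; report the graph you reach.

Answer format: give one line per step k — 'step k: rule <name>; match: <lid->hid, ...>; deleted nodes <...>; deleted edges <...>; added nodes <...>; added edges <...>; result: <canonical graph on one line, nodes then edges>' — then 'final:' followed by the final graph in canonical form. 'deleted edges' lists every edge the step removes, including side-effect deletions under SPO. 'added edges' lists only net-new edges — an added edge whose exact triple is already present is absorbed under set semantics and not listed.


step 1: rule r1; match: 0->13, 1->7; deleted nodes 7, 13; deleted edges (7,4,h); (7,13,g); (11,7,k); (13,7,g); (13,7,h); (13,7,k); (13,14,k); added nodes 17, 18; added edges (18,17,k); result: nodes: 1:u, 4:u, 9:v, 10:w, 11:u, 14:u, 15:u, 16:u, 17:v, 18:v edges: (4,1,h); (4,14,h); (4,16,h); (9,1,g); (9,4,k); (9,14,k); (10,11,k); (14,16,h); (15,1,h); (16,10,h); (16,15,g); (18,17,k)
final:
nodes: 1:u, 4:u, 9:v, 10:w, 11:u, 14:u, 15:u, 16:u, 17:v, 18:v
edges: (4,1,h); (4,14,h); (4,16,h); (9,1,g); (9,4,k); (9,14,k); (10,11,k); (14,16,h); (15,1,h); (16,10,h); (16,15,g); (18,17,k)


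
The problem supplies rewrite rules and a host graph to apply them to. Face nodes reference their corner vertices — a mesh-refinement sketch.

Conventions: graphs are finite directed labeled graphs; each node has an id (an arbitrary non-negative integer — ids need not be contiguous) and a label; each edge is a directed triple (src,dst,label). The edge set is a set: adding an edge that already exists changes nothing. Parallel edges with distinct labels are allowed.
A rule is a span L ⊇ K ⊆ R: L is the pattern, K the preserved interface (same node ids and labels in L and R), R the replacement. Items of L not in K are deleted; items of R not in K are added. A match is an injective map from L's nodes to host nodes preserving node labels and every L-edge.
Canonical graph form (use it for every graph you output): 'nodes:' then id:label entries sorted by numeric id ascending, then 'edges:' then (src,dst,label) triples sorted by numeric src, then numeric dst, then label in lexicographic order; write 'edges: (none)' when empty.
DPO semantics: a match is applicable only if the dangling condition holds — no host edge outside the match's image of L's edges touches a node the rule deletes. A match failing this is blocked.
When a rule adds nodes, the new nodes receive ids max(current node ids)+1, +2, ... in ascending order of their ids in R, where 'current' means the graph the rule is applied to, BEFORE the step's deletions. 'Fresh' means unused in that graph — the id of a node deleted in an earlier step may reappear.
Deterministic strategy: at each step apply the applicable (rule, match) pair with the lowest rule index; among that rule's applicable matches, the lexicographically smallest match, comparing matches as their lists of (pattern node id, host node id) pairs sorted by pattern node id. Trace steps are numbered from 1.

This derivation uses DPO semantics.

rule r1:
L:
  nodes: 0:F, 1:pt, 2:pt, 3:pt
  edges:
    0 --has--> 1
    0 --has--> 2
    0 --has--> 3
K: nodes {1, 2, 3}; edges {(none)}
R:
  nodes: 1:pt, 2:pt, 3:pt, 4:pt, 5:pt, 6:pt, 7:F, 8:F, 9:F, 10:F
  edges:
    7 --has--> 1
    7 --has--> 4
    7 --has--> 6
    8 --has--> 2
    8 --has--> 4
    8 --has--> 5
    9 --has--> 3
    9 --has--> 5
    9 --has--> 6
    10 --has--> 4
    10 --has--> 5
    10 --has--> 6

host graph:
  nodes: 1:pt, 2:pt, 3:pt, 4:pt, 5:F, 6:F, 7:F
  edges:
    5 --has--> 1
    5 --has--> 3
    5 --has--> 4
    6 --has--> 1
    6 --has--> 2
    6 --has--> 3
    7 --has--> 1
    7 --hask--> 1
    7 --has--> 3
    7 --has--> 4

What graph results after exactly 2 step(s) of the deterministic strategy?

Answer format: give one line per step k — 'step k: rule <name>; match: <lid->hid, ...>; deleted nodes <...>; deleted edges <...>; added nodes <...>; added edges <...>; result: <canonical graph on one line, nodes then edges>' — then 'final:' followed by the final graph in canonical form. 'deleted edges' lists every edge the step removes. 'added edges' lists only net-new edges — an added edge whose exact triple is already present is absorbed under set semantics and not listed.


step 1: rule r1; match: 0->5, 1->1, 2->3, 3->4; deleted nodes 5; deleted edges (5,1,has); (5,3,has); (5,4,has); added nodes 8, 9, 10, 11, 12, 13, 14; added edges (11,1,has); (11,8,has); (11,10,has); (12,3,has); (12,8,has); (12,9,has); (13,4,has); (13,9,has); (13,10,has); (14,8,has); (14,9,has); (14,10,has); result: nodes: 1:pt, 2:pt, 3:pt, 4:pt, 6:F, 7:F, 8:pt, 9:pt, 10:pt, 11:F, 12:F, 13:F, 14:F edges: (6,1,has); (6,2,has); (6,3,has); (7,1,has); (7,1,hask); (7,3,has); (7,4,has); (11,1,has); (11,8,has); (11,10,has); (12,3,has); (12,8,has); (12,9,has); (13,4,has); (13,9,has); (13,10,has); (14,8,has); (14,9,has); (14,10,has)
step 2: rule r1; match: 0->6, 1->1, 2->2, 3->3; deleted nodes 6; deleted edges (6,1,has); (6,2,has); (6,3,has); added nodes 15, 16, 17, 18, 19, 20, 21; added edges (18,1,has); (18,15,has); (18,17,has); (19,2,has); (19,15,has); (19,16,has); (20,3,has); (20,16,has); (20,17,has); (21,15,has); (21,16,has); (21,17,has); result: nodes: 1:pt, 2:pt, 3:pt, 4:pt, 7:F, 8:pt, 9:pt, 10:pt, 11:F, 12:F, 13:F, 14:F, 15:pt, 16:pt, 17:pt, 18:F, 19:F, 20:F, 21:F edges: (7,1,has); (7,1,hask); (7,3,has); (7,4,has); (11,1,has); (11,8,has); (11,10,has); (12,3,has); (12,8,has); (12,9,has); (13,4,has); (13,9,has); (13,10,has); (14,8,has); (14,9,has); (14,10,has); (18,1,has); (18,15,has); (18,17,has); (19,2,has); (19,15,has); (19,16,has); (20,3,has); (20,16,has); (20,17,has); (21,15,has); (21,16,has); (21,17,has)
final:
nodes: 1:pt, 2:pt, 3:pt, 4:pt, 7:F, 8:pt, 9:pt, 10:pt, 11:F, 12:F, 13:F, 14:F, 15:pt, 16:pt, 17:pt, 18:F, 19:F, 20:F, 21:F
edges: (7,1,has); (7,1,hask); (7,3,has); (7,4,has); (11,1,has); (11,8,has); (11,10,has); (12,3,has); (12,8,has); (12,9,has); (13,4,has); (13,9,has); (13,10,has); (14,8,has); (14,9,has); (14,10,has); (18,1,has); (18,15,has); (18,17,has); (19,2,has); (19,15,has); (19,16,has); (20,3,has); (20,16,has); (20,17,has); (21,15,has); (21,16,has); (21,17,has)


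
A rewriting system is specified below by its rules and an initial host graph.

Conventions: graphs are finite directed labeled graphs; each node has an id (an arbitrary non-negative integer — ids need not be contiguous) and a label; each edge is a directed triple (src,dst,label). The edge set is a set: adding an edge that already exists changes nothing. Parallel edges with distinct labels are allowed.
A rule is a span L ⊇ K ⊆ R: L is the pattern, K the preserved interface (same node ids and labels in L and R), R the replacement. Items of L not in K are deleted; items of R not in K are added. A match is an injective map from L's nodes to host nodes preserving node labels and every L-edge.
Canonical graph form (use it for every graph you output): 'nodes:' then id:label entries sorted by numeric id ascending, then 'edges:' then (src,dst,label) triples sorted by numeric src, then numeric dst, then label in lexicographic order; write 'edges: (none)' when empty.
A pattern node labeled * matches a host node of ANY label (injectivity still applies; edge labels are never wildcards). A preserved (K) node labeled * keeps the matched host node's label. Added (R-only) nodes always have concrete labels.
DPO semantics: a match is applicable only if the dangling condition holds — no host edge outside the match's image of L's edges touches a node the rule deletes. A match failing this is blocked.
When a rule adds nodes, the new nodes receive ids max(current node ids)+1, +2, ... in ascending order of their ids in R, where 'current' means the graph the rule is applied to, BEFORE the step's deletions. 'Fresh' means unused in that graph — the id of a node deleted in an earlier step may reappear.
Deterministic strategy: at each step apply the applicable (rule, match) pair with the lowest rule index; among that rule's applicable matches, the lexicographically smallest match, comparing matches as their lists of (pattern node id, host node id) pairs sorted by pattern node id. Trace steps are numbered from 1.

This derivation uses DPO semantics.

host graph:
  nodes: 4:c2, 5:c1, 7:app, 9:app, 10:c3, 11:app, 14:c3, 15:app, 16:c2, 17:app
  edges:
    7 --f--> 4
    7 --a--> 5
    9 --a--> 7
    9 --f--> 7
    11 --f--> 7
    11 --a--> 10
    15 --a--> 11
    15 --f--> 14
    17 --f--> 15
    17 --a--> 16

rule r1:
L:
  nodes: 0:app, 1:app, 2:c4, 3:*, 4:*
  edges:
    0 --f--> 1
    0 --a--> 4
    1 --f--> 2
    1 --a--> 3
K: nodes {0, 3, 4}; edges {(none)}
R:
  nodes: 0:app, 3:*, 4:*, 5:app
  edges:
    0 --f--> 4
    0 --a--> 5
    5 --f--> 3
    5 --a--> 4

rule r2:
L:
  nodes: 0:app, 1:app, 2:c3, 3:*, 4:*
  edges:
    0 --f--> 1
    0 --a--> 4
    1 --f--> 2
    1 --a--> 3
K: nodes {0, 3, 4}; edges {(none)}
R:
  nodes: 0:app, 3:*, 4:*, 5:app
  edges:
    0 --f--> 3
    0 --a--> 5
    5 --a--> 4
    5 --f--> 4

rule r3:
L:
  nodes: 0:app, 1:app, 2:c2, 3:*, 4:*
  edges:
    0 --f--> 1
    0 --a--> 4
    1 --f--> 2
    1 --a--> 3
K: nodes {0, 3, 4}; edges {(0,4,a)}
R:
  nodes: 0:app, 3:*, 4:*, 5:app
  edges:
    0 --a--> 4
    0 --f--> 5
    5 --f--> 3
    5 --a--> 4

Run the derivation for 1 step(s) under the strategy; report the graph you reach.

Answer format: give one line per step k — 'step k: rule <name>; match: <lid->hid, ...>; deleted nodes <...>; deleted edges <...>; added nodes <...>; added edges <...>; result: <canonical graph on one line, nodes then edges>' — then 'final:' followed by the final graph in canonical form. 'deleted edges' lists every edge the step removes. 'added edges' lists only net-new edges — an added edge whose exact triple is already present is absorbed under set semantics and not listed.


step 1: rule r2; match: 0->17, 1->15, 2->14, 3->11, 4->16; deleted nodes 14, 15; deleted edges (15,11,a); (15,14,f); (17,15,f); (17,16,a); added nodes 18; added edges (17,11,f); (17,18,a); (18,16,a); (18,16,f); result: nodes: 4:c2, 5:c1, 7:app, 9:app, 10:c3, 11:app, 16:c2, 17:app, 18:app edges: (7,4,f); (7,5,a); (9,7,a); (9,7,f); (11,7,f); (11,10,a); (17,11,f); (17,18,a); (18,16,a); (18,16,f)
final:
nodes: 4:c2, 5:c1, 7:app, 9:app, 10:c3, 11:app, 16:c2, 17:app, 18:app
edges: (7,4,f); (7,5,a); (9,7,a); (9,7,f); (11,7,f); (11,10,a); (17,11,f); (17,18,a); (18,16,a); (18,16,f)


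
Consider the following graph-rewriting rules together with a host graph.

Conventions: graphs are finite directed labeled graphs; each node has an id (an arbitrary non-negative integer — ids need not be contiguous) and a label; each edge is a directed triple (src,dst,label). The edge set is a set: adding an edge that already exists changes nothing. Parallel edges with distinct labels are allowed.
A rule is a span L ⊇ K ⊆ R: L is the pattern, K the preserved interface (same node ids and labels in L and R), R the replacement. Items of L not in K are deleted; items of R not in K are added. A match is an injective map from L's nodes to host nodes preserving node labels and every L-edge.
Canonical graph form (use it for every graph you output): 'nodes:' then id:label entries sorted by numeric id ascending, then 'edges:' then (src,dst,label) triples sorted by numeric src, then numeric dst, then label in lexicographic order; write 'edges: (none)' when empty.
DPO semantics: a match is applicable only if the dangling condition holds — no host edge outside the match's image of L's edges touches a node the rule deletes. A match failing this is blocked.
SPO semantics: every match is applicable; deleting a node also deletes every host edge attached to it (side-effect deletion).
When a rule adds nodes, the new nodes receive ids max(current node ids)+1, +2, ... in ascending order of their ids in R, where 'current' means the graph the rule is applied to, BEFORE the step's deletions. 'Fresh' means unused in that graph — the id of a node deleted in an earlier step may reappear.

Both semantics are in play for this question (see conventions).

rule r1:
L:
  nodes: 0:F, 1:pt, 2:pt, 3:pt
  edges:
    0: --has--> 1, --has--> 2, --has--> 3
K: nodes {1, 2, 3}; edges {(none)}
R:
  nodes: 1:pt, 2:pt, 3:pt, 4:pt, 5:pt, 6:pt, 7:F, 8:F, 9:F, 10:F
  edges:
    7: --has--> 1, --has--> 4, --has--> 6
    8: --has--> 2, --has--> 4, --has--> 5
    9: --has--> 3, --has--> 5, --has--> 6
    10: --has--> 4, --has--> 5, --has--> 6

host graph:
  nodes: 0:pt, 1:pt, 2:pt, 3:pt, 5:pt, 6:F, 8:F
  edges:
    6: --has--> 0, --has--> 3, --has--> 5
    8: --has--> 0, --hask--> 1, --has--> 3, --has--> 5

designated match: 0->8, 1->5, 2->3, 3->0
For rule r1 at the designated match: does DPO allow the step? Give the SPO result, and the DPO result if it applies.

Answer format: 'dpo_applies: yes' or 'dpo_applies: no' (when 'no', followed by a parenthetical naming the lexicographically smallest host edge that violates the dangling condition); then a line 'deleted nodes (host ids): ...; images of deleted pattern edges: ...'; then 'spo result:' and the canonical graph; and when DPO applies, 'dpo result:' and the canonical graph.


dpo_applies: no
(the rule deletes node 8, which keeps host edge (8,1,hask) outside the match image — the dangling condition fails, DPO blocks; SPO proceeds and side-deletes such edges)
deleted nodes (host ids): 8; images of deleted pattern edges: (8,0,has); (8,3,has); (8,5,has)
spo result:
nodes: 0:pt, 1:pt, 2:pt, 3:pt, 5:pt, 6:F, 9:pt, 10:pt, 11:pt, 12:F, 13:F, 14:F, 15:F
edges: (6,0,has); (6,3,has); (6,5,has); (12,5,has); (12,9,has); (12,11,has); (13,3,has); (13,9,has); (13,10,has); (14,0,has); (14,10,has); (14,11,has); (15,9,has); (15,10,has); (15,11,has)


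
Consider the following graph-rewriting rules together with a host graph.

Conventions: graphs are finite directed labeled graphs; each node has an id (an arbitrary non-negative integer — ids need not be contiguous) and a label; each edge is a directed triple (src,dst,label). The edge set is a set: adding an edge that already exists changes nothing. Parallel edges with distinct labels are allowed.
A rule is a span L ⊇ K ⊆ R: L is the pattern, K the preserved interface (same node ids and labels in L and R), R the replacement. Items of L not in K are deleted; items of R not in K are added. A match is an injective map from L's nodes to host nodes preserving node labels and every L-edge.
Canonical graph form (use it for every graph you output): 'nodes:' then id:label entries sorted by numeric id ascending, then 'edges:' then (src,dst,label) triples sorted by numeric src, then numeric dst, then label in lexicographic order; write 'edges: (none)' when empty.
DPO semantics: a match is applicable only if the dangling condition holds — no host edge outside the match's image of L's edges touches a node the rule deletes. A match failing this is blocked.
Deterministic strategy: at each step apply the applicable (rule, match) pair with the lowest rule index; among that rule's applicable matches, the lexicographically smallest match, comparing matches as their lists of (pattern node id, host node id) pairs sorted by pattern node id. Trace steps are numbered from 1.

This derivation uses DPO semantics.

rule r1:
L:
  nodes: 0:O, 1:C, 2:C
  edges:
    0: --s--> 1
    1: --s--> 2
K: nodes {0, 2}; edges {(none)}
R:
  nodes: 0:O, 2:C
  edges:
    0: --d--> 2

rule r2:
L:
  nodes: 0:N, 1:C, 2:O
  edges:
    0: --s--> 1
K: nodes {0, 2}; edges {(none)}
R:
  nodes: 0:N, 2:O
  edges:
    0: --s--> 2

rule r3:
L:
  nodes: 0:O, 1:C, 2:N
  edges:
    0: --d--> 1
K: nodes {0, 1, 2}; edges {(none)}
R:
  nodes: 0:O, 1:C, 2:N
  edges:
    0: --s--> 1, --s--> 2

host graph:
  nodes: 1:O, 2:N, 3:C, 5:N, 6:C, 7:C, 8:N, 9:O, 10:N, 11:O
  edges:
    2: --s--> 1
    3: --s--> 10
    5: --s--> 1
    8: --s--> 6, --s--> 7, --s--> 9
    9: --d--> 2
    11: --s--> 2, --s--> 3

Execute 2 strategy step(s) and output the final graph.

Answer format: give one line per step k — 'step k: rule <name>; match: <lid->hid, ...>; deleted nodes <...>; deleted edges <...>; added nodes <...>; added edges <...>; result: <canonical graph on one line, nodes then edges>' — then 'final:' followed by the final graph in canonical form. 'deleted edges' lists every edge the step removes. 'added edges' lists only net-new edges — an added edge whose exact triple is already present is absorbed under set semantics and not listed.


step 1: rule r2; match: 0->8, 1->6, 2->1; deleted nodes 6; deleted edges (8,6,s); added nodes (none); added edges (8,1,s); result: nodes: 1:O, 2:N, 3:C, 5:N, 7:C, 8:N, 9:O, 10:N, 11:O edges: (2,1,s); (3,10,s); (5,1,s); (8,1,s); (8,7,s); (8,9,s); (9,2,d); (11,2,s); (11,3,s)
step 2: rule r2; match: 0->8, 1->7, 2->1; deleted nodes 7; deleted edges (8,7,s); added nodes (none); added edges (none); result: nodes: 1:O, 2:N, 3:C, 5:N, 8:N, 9:O, 10:N, 11:O edges: (2,1,s); (3,10,s); (5,1,s); (8,1,s); (8,9,s); (9,2,d); (11,2,s); (11,3,s)
final:
nodes: 1:O, 2:N, 3:C, 5:N, 8:N, 9:O, 10:N, 11:O
edges: (2,1,s); (3,10,s); (5,1,s); (8,1,s); (8,9,s); (9,2,d); (11,2,s); (11,3,s)


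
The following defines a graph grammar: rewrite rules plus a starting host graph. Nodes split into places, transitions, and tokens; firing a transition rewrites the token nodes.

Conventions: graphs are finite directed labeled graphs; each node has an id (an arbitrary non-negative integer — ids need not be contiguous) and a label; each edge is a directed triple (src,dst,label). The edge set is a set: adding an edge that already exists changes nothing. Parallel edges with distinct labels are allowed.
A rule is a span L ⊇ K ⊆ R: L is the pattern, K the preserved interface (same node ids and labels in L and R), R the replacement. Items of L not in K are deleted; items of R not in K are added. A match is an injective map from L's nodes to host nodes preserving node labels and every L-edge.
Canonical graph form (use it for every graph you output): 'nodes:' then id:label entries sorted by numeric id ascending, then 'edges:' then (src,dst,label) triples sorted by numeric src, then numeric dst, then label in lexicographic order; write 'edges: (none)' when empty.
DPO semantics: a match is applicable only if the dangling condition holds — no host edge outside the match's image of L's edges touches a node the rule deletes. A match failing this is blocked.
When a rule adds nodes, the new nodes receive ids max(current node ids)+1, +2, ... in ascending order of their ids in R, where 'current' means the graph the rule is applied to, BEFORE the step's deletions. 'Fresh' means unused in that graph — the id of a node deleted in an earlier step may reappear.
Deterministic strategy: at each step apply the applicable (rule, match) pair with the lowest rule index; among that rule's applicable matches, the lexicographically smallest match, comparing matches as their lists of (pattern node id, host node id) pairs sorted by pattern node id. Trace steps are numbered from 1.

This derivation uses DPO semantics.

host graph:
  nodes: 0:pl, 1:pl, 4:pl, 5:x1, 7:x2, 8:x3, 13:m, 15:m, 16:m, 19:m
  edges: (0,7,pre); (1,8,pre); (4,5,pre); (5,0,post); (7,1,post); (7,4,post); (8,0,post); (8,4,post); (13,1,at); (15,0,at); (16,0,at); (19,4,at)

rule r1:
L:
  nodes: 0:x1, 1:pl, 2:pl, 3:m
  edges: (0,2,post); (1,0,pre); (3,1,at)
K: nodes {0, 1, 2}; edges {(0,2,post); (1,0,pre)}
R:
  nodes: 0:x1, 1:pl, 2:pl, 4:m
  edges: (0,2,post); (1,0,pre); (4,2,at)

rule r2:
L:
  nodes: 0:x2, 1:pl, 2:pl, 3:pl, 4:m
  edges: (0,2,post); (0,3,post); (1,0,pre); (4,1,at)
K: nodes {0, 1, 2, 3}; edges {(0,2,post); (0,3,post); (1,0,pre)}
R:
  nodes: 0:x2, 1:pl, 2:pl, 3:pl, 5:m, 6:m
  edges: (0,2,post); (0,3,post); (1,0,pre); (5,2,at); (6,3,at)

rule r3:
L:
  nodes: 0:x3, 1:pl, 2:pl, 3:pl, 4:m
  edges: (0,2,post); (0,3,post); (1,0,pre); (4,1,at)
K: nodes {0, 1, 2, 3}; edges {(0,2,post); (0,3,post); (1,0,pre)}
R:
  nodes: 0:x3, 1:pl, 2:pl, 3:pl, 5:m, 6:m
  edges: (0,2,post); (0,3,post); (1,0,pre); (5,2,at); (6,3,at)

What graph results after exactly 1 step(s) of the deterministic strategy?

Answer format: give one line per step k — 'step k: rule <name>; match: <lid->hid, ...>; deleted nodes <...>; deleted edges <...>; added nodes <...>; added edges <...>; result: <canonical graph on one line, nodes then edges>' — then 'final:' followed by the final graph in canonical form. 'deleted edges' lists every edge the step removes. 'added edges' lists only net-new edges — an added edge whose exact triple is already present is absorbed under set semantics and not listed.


step 1: rule r1; match: 0->5, 1->4, 2->0, 3->19; deleted nodes 19; deleted edges (19,4,at); added nodes 20; added edges (20,0,at); result: nodes: 0:pl, 1:pl, 4:pl, 5:x1, 7:x2, 8:x3, 13:m, 15:m, 16:m, 20:m edges: (0,7,pre); (1,8,pre); (4,5,pre); (5,0,post); (7,1,post); (7,4,post); (8,0,post); (8,4,post); (13,1,at); (15,0,at); (16,0,at); (20,0,at)
final:
nodes: 0:pl, 1:pl, 4:pl, 5:x1, 7:x2, 8:x3, 13:m, 15:m, 16:m, 20:m
edges: (0,7,pre); (1,8,pre); (4,5,pre); (5,0,post); (7,1,post); (7,4,post); (8,0,post); (8,4,post); (13,1,at); (15,0,at); (16,0,at); (20,0,at)


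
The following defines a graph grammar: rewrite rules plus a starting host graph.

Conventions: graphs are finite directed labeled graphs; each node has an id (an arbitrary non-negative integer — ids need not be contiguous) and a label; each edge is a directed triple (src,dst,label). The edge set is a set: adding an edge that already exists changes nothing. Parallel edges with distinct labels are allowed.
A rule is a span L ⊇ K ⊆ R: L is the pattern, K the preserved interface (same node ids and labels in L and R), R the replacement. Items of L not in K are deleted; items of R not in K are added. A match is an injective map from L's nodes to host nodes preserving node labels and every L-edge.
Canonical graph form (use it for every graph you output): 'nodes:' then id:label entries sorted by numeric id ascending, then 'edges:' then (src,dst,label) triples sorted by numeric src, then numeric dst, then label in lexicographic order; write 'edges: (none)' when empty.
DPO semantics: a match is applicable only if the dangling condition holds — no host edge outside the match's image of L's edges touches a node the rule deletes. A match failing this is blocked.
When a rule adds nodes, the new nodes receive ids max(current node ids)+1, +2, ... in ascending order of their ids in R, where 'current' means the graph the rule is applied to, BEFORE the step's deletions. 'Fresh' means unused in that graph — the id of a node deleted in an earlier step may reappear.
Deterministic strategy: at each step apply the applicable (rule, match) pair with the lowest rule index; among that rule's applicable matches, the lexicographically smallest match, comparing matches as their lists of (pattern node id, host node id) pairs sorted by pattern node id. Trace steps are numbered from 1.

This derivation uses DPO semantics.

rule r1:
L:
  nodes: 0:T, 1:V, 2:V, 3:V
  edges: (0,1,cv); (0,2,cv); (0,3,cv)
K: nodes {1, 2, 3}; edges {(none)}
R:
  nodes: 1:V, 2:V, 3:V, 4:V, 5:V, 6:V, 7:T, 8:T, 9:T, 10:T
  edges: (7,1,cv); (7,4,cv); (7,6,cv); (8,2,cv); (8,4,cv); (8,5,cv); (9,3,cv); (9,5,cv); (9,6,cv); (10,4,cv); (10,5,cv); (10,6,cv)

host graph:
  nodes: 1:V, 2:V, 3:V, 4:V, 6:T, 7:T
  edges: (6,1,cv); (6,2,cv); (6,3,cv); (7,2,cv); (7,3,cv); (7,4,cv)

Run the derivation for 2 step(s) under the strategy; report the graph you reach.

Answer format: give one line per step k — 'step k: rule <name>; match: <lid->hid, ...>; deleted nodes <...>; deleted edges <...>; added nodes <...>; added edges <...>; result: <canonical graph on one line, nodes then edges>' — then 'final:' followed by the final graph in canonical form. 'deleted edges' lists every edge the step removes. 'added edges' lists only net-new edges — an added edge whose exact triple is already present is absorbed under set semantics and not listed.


step 1: rule r1; match: 0->6, 1->1, 2->2, 3->3; deleted nodes 6; deleted edges (6,1,cv); (6,2,cv); (6,3,cv); added nodes 8, 9, 10, 11, 12, 13, 14; added edges (11,1,cv); (11,8,cv); (11,10,cv); (12,2,cv); (12,8,cv); (12,9,cv); (13,3,cv); (13,9,cv); (13,10,cv); (14,8,cv); (14,9,cv); (14,10,cv); result: nodes: 1:V, 2:V, 3:V, 4:V, 7:T, 8:V, 9:V, 10:V, 11:T, 12:T, 13:T, 14:T edges: (7,2,cv); (7,3,cv); (7,4,cv); (11,1,cv); (11,8,cv); (11,10,cv); (12,2,cv); (12,8,cv); (12,9,cv); (13,3,cv); (13,9,cv); (13,10,cv); (14,8,cv); (14,9,cv); (14,10,cv)
step 2: rule r1; match: 0->7, 1->2, 2->3, 3->4; deleted nodes 7; deleted edges (7,2,cv); (7,3,cv); (7,4,cv); added nodes 15, 16, 17, 18, 19, 20, 21; added edges (18,2,cv); (18,15,cv); (18,17,cv); (19,3,cv); (19,15,cv); (19,16,cv); (20,4,cv); (20,16,cv); (20,17,cv); (21,15,cv); (21,16,cv); (21,17,cv); result: nodes: 1:V, 2:V, 3:V, 4:V, 8:V, 9:V, 10:V, 11:T, 12:T, 13:T, 14:T, 15:V, 16:V, 17:V, 18:T, 19:T, 20:T, 21:T edges: (11,1,cv); (11,8,cv); (11,10,cv); (12,2,cv); (12,8,cv); (12,9,cv); (13,3,cv); (13,9,cv); (13,10,cv); (14,8,cv); (14,9,cv); (14,10,cv); (18,2,cv); (18,15,cv); (18,17,cv); (19,3,cv); (19,15,cv); (19,16,cv); (20,4,cv); (20,16,cv); (20,17,cv); (21,15,cv); (21,16,cv); (21,17,cv)
final:
nodes: 1:V, 2:V, 3:V, 4:V, 8:V, 9:V, 10:V, 11:T, 12:T, 13:T, 14:T, 15:V, 16:V, 17:V, 18:T, 19:T, 20:T, 21:T
edges: (11,1,cv); (11,8,cv); (11,10,cv); (12,2,cv); (12,8,cv); (12,9,cv); (13,3,cv); (13,9,cv); (13,10,cv); (14,8,cv); (14,9,cv); (14,10,cv); (18,2,cv); (18,15,cv); (18,17,cv); (19,3,cv); (19,15,cv); (19,16,cv); (20,4,cv); (20,16,cv); (20,17,cv); (21,15,cv); (21,16,cv); (21,17,cv)


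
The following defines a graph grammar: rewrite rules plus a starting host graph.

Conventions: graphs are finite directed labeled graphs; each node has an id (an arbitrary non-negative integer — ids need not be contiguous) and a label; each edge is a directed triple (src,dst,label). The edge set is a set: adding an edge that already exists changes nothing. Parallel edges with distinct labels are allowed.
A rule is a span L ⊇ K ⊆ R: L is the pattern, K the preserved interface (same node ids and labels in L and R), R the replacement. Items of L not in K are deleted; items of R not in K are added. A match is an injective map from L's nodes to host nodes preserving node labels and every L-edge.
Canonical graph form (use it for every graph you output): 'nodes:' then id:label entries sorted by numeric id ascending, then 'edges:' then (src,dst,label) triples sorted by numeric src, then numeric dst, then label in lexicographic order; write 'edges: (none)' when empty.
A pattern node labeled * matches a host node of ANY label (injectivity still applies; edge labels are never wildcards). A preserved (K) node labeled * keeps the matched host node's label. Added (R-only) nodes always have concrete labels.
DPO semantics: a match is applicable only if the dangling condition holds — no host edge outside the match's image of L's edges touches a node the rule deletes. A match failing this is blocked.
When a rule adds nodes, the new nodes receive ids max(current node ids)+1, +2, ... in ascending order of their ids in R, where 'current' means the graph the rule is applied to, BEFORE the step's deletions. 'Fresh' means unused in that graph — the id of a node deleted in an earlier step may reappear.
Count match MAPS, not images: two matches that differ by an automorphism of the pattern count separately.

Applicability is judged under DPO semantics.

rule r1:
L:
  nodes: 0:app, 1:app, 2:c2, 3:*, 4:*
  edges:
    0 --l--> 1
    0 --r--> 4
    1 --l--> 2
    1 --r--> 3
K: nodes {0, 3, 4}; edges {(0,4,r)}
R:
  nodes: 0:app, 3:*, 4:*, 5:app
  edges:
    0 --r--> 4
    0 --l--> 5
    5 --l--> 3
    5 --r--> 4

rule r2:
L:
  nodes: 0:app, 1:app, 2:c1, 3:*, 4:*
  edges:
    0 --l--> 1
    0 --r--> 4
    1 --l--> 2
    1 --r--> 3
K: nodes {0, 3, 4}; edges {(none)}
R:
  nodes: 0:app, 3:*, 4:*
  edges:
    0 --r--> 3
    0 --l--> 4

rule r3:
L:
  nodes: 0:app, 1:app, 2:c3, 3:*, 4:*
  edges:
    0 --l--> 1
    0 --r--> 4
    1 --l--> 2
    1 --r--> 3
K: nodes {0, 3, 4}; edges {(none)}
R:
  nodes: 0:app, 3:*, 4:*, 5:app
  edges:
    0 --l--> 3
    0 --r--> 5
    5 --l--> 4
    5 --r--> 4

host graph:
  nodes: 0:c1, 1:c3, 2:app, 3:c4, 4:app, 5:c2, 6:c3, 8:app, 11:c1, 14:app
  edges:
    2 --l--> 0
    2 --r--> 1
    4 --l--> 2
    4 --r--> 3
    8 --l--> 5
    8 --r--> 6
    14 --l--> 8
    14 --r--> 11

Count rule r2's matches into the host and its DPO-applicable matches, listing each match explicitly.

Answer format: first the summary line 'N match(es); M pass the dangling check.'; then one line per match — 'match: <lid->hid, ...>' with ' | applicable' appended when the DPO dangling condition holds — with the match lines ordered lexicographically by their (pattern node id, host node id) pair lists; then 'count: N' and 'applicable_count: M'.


1 match(es); 1 pass the dangling check.
match: 0->4, 1->2, 2->0, 3->1, 4->3 | applicable
count: 1
applicable_count: 1


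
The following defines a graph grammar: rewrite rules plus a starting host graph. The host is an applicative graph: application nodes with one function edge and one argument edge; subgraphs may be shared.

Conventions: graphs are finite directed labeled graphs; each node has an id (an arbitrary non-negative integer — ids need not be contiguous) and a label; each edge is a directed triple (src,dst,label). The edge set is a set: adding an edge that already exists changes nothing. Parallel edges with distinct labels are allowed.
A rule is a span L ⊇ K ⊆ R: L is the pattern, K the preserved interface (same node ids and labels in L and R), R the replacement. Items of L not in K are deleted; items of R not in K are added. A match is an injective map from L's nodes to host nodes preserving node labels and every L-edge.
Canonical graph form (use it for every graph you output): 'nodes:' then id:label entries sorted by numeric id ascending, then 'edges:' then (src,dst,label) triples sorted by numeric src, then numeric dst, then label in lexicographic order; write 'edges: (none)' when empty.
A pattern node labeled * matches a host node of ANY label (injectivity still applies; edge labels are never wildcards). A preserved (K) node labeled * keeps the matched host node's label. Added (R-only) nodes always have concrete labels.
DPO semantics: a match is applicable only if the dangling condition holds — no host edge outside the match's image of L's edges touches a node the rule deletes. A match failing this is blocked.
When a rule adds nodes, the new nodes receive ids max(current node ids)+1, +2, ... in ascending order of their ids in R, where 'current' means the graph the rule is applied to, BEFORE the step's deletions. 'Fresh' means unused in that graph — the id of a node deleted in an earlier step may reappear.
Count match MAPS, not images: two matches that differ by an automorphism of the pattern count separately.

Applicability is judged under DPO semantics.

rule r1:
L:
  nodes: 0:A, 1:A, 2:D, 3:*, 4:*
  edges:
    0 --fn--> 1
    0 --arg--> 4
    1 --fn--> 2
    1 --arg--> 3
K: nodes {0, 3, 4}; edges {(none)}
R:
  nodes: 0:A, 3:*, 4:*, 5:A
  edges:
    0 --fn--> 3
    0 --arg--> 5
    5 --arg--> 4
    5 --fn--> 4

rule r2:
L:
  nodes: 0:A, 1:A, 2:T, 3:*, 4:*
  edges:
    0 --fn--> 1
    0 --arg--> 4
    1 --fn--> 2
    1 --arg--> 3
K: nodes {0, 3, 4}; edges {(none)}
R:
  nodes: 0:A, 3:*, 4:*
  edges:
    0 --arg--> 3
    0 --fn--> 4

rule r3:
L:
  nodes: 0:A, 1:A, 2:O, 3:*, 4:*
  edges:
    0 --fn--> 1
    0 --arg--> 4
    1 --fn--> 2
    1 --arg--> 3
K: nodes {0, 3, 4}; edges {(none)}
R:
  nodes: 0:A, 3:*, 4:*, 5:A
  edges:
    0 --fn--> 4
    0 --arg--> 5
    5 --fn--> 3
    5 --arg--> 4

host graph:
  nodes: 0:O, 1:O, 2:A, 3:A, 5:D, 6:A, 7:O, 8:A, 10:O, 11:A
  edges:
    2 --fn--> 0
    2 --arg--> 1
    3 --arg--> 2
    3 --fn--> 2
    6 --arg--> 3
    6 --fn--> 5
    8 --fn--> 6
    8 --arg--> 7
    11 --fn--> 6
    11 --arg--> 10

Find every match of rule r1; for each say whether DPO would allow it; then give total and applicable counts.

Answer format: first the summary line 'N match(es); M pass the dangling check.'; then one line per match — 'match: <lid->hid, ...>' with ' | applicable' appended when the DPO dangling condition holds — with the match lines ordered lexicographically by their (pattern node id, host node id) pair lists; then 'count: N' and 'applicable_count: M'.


2 match(es); 0 pass the dangling check.
match: 0->8, 1->6, 2->5, 3->3, 4->7
match: 0->11, 1->6, 2->5, 3->3, 4->10
count: 2
applicable_count: 0


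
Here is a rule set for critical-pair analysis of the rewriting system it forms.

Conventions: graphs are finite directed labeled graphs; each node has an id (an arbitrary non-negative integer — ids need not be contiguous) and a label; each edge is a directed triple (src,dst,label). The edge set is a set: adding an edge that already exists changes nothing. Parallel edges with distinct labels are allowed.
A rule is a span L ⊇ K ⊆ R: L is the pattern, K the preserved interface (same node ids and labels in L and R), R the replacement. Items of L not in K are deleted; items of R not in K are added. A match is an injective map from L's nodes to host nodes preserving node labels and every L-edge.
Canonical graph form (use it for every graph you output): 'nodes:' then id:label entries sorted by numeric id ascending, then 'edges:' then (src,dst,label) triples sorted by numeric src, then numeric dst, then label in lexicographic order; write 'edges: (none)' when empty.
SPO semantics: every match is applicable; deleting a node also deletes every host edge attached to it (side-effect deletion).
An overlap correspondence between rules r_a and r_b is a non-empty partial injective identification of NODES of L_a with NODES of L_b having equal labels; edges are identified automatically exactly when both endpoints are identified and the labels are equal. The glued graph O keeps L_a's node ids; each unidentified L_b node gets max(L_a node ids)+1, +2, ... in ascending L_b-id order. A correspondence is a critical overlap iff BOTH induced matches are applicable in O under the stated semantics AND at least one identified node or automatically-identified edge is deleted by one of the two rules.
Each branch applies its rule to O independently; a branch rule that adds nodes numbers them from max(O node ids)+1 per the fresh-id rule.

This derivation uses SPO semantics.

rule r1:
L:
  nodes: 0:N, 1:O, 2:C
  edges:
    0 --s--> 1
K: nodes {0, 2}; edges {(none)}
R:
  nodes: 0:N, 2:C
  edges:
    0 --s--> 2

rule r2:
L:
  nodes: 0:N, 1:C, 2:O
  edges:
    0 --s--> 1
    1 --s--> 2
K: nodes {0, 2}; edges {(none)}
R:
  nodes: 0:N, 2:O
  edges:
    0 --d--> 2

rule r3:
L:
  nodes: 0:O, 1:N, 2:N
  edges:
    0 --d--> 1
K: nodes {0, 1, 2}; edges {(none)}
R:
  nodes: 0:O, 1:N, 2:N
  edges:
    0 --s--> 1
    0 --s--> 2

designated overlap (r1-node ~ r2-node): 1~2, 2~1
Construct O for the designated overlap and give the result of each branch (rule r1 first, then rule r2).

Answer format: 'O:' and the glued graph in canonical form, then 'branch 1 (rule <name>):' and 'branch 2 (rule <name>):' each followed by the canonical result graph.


O:
nodes: 0:N, 1:O, 2:C, 3:N
edges: (0,1,s); (2,1,s); (3,2,s)
branch 1 (rule r1):
nodes: 0:N, 2:C, 3:N
edges: (0,2,s); (3,2,s)
branch 2 (rule r2):
nodes: 0:N, 1:O, 3:N
edges: (0,1,s); (3,1,d)


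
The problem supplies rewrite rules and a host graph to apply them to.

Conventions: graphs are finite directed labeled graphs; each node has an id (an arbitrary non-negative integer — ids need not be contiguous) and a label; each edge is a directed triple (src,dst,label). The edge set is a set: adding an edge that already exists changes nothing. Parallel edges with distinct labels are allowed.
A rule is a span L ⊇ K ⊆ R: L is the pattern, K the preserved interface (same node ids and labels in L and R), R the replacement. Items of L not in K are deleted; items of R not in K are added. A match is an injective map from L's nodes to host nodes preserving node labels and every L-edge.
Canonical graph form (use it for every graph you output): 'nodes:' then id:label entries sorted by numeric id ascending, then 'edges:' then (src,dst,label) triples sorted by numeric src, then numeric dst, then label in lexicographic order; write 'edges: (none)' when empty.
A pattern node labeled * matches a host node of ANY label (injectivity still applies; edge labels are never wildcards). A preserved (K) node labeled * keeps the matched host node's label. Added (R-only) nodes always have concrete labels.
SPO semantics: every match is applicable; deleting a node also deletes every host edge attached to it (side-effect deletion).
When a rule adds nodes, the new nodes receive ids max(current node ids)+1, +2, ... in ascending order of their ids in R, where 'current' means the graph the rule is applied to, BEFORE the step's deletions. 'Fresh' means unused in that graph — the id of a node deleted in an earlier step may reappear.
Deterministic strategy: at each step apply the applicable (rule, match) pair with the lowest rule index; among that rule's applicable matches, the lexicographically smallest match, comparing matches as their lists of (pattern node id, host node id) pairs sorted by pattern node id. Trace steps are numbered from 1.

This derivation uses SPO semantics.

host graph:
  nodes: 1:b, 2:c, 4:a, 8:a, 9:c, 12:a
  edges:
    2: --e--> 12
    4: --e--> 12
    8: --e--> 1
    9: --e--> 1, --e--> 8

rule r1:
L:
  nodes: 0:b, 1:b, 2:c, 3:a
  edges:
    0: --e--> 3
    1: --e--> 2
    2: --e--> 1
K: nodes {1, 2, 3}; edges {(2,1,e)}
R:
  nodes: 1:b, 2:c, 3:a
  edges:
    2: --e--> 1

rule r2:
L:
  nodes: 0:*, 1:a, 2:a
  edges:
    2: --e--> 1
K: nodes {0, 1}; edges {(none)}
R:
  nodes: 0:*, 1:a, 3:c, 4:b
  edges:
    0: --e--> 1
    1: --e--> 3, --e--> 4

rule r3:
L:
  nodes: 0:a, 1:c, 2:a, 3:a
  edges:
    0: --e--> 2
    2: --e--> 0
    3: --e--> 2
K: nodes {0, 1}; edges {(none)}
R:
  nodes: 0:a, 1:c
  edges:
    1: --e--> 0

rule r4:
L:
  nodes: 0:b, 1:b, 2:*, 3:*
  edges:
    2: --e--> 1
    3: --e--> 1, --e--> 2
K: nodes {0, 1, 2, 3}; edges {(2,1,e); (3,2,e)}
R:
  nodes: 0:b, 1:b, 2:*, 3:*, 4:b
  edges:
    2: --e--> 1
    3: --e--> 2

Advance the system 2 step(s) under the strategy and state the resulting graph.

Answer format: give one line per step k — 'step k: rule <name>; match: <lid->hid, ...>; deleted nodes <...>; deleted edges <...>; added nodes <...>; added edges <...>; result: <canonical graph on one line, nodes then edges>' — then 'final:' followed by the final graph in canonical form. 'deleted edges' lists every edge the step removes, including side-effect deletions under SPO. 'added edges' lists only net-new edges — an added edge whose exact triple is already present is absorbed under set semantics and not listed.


step 1: rule r2; match: 0->1, 1->12, 2->4; deleted nodes 4; deleted edges (4,12,e); added nodes 13, 14; added edges (1,12,e); (12,13,e); (12,14,e); result: nodes: 1:b, 2:c, 8:a, 9:c, 12:a, 13:c, 14:b edges: (1,12,e); (2,12,e); (8,1,e); (9,1,e); (9,8,e); (12,13,e); (12,14,e)
step 2: rule r4; match: 0->14, 1->1, 2->8, 3->9; deleted nodes (none); deleted edges (9,1,e); added nodes 15; added edges (none); result: nodes: 1:b, 2:c, 8:a, 9:c, 12:a, 13:c, 14:b, 15:b edges: (1,12,e); (2,12,e); (8,1,e); (9,8,e); (12,13,e); (12,14,e)
final:
nodes: 1:b, 2:c, 8:a, 9:c, 12:a, 13:c, 14:b, 15:b
edges: (1,12,e); (2,12,e); (8,1,e); (9,8,e); (12,13,e); (12,14,e)
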